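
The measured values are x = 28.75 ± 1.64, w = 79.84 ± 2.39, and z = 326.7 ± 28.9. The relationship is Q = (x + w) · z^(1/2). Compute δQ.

Let u = x + w = 108.6. δu = √(δx² + δw²) = √(2.69 + 5.71) = 2.90, so δu/u = 0.0267.
Q is then a monomial in u, z:
δQ/Q = √((δu/u)² + (½·δz/z)²) = √(0.000713 + 0.00196) = 0.0517
Q = 1963, so δQ = 0.0517 × 1963 = 101.

101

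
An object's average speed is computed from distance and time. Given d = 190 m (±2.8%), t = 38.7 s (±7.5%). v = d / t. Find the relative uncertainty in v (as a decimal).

Since v is a product/quotient, work with relative uncertainties:
  (1·δd/d)² = (1×0.0280)² = 0.000784;  (-1·δt/t)² = (-1×0.0750)² = 0.00562
δv/v = √(0.00641) = 0.0801

0.0801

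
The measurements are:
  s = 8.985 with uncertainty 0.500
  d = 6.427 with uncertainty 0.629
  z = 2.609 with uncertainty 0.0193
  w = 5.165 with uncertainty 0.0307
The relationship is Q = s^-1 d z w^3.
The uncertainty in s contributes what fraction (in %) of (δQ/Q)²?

(δQ/Q)² = (-1·δs/s)² + (1·δd/d)² + (1·δz/z)² + (3·δw/w)²
  s term: (-1×0.0556)² = 0.00310
  d term: (1×0.0979)² = 0.00958
  z term: (1×0.00740)² = 5.47e-05
  w term: (3×0.00594)² = 0.000318
Total = 0.0130. Share from s = 0.00310/0.0130 = 0.237.

23.7%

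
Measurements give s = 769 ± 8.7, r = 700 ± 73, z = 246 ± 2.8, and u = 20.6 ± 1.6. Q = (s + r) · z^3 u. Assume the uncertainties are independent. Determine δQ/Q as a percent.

9.85%

Let w = s + r = 1470. δw = √(δs² + δr²) = √(75.7 + 5330) = 73.5, so δw/w = 0.0500.
Q is then a monomial in w, z, u:
δQ/Q = √((δw/w)² + (3·δz/z)² + (1·δu/u)²) = √(0.00250 + 0.00117 + 0.00603) = 0.0985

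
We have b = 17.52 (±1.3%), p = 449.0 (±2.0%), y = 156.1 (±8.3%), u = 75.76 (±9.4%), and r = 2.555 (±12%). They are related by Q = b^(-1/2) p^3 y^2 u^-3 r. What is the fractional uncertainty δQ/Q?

0.354

Relative error in a monomial: (δQ/Q)² = Σ (nᵢ · δxᵢ/xᵢ)².
  (−½·δb/b)² = (-0.5×0.0130)² = 4.23e-05;  (3·δp/p)² = (3×0.0200)² = 0.00360;  (2·δy/y)² = (2×0.0830)² = 0.0276;  (-3·δu/u)² = (-3×0.0940)² = 0.0795;  (1·δr/r)² = (1×0.120)² = 0.0144
δQ/Q = √(0.125) = 0.354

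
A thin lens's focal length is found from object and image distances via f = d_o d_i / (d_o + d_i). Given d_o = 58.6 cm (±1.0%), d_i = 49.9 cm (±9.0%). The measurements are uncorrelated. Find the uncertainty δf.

∂f/∂d_o = (d_i/(d_o+d_i))² = 0.212;  ∂f/∂d_i = (d_o/(d_o+d_i))² = 0.292
δf = √((∂f/∂d_o · δd_o)² + (∂f/∂d_i · δd_i)²) = √(0.0154 + 1.72) = 1.32 cm

1.32 cm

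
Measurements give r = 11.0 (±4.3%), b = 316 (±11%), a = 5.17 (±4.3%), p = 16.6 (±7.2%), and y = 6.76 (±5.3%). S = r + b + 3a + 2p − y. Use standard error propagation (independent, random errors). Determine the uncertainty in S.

Sums and differences: (δS)² = Σ (cᵢ δxᵢ)².
  (δr)² = 0.224;  (δb)² = 1210;  (3·δa)² = 0.445;  (2·δp)² = 5.71;  (δy)² = 0.128
δS = √(1210) = 34.9

34.9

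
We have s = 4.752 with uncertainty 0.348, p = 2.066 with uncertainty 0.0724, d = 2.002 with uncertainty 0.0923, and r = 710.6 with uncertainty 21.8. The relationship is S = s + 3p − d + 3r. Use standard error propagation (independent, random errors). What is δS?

65.4

Each term contributes (cᵢ δxᵢ)² to (δS)²:
  (δs)² = 0.121;  (3·δp)² = 0.0472;  (δd)² = 0.00852;  (3·δr)² = 4280
δS = √(4280) = 65.4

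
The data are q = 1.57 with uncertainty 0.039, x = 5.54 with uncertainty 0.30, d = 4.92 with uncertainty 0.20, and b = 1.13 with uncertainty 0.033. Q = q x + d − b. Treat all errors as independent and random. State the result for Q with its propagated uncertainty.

Let p = q·x = 8.70. δp/p = √((1·δq/q)² + (1·δx/x)²) = √(0.000617 + 0.00293) = 0.0596, so δp = 0.518.
Q = p + d − b: δQ = √(δp² + δd² + δb²) = √(0.269 + 0.0400 + 0.00109) = 0.556
Q = 12.5.

12.5 ± 0.556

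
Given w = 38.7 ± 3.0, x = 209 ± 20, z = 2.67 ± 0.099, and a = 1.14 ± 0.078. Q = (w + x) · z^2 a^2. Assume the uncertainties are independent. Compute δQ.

Let u = w + x = 248. δu = √(δw² + δx²) = √(9.00 + 400) = 20.2, so δu/u = 0.0816.
Q is then a monomial in u, z, a:
δQ/Q = √((δu/u)² + (2·δz/z)² + (2·δa/a)²) = √(0.00667 + 0.00550 + 0.0187) = 0.176
Q = 2290, so δQ = 0.176 × 2290 = 403.

403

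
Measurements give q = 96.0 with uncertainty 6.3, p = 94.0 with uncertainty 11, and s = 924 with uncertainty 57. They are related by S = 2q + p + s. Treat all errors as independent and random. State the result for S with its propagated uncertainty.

Sums and differences: (δS)² = Σ (cᵢ δxᵢ)².
  (2·δq)² = 159;  (δp)² = 121;  (δs)² = 3250
δS = √(3530) = 59.4
S = 1210.

1210 ± 59.4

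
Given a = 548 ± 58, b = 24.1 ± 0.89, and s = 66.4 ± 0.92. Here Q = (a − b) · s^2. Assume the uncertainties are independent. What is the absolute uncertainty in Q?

Let u = a − b = 524. δu = √(δa² + δb²) = √(3360 + 0.792) = 58.0, so δu/u = 0.111.
Q is then a monomial in u, s:
δQ/Q = √((δu/u)² + (2·δs/s)²) = √(0.0123 + 0.000768) = 0.114
Q = 2.31e+06, so δQ = 0.114 × 2.31e+06 = 2.64e+05.

2.64e+05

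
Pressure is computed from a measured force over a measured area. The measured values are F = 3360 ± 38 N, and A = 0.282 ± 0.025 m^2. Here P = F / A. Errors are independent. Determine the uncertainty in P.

1060 Pa

Since P is a product/quotient, work with relative uncertainties:
  (1·δF/F)² = (1×0.0113)² = 0.000128;  (-1·δA/A)² = (-1×0.0887)² = 0.00786
δP/P = √(0.00799) = 0.0894
P = 11900 Pa, so δP = 0.0894 × 11900 = 1060 Pa.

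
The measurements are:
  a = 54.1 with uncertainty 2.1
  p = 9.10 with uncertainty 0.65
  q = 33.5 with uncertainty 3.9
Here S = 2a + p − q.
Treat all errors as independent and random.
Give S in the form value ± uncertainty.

S is a linear combination, so absolute uncertainties add in quadrature:
  (2·δa)² = 17.6;  (δp)² = 0.423;  (δq)² = 15.2
δS = √(33.3) = 5.77
S = 83.8.

83.8 ± 5.77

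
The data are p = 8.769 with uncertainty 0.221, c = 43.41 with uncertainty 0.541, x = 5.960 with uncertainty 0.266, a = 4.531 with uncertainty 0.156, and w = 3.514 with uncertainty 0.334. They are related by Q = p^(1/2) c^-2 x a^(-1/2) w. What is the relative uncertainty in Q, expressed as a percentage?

11.0%

Q is a product of powers, so relative uncertainties combine in quadrature:
  (½·δp/p)² = (0.5×0.0252)² = 0.000159;  (-2·δc/c)² = (-2×0.0125)² = 0.000621;  (1·δx/x)² = (1×0.0446)² = 0.00199;  (−½·δa/a)² = (-0.5×0.0344)² = 0.000296;  (1·δw/w)² = (1×0.0950)² = 0.00903
δQ/Q = √(0.0121) = 0.110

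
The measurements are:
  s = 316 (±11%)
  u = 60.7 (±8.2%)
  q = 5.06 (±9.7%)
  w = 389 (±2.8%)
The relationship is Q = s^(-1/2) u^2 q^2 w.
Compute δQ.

Since Q is a product/quotient, work with relative uncertainties:
  (−½·δs/s)² = (-0.5×0.110)² = 0.00302;  (2·δu/u)² = (2×0.0820)² = 0.0269;  (2·δq/q)² = (2×0.0970)² = 0.0376;  (1·δw/w)² = (1×0.0280)² = 0.000784
δQ/Q = √(0.0683) = 0.261
Q = 2.06e+06, so δQ = 0.261 × 2.06e+06 = 5.4e+05.

5.4e+05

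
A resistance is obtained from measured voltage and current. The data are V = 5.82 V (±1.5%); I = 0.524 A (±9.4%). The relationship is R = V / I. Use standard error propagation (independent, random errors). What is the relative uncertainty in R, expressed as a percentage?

Since R is a product/quotient, work with relative uncertainties:
  (1·δV/V)² = (1×0.0150)² = 0.000225;  (-1·δI/I)² = (-1×0.0940)² = 0.00884
δR/R = √(0.00906) = 0.0952

9.52%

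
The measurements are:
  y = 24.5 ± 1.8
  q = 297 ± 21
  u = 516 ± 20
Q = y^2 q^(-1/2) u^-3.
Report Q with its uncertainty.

(2.54 ± 0.483) × 10^-7

For a monomial Q ∝ y^2, q^(-1/2), u^-3, fractional errors add in quadrature:
  (2·δy/y)² = (2×0.0735)² = 0.0216;  (−½·δq/q)² = (-0.5×0.0707)² = 0.00125;  (-3·δu/u)² = (-3×0.0388)² = 0.0135
δQ/Q = √(0.0364) = 0.191
Q = 2.54e-07, so δQ = 0.191 × 2.54e-07 = 4.83e-08.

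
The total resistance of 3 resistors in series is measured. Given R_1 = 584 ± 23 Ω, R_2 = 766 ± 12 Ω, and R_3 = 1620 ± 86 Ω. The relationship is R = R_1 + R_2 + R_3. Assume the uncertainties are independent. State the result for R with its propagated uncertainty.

2970 ± 89.8 Ω

Sums and differences: (δR)² = Σ (cᵢ δxᵢ)².
  (δR_1)² = 529;  (δR_2)² = 144;  (δR_3)² = 7400
δR = √(8070) = 89.8 Ω
R = 2970 Ω.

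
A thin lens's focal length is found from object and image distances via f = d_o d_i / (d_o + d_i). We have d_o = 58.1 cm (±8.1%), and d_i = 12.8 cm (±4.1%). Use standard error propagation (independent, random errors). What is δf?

∂f/∂d_o = (d_i/(d_o+d_i))² = 0.0326;  ∂f/∂d_i = (d_o/(d_o+d_i))² = 0.672
δf = √((∂f/∂d_o · δd_o)² + (∂f/∂d_i · δd_i)²) = √(0.0235 + 0.124) = 0.384 cm

0.384 cm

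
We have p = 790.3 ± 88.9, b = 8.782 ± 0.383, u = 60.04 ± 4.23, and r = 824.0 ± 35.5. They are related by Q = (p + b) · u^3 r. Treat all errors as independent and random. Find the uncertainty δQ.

Let w = p + b = 799.1. δw = √(δp² + δb²) = √(7900 + 0.147) = 88.9, so δw/w = 0.111.
Q is then a monomial in w, u, r:
δQ/Q = √((δw/w)² + (3·δu/u)² + (1·δr/r)²) = √(0.0124 + 0.0447 + 0.00186) = 0.243
Q = 1.425e+11, so δQ = 0.243 × 1.425e+11 = 3.46e+10.

3.46e+10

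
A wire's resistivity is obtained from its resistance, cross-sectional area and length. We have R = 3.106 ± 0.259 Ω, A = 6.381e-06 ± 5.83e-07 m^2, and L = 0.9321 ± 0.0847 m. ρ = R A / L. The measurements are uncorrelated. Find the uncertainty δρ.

3.26e-06 Ω·m

Each factor contributes (exponent × relative error)² to (δρ/ρ)²:
  (1·δR/R)² = (1×0.0834)² = 0.00695;  (1·δA/A)² = (1×0.0914)² = 0.00835;  (-1·δL/L)² = (-1×0.0909)² = 0.00826
δρ/ρ = √(0.0236) = 0.153
ρ = 2.126e-05 Ω·m, so δρ = 0.153 × 2.126e-05 = 3.26e-06 Ω·m.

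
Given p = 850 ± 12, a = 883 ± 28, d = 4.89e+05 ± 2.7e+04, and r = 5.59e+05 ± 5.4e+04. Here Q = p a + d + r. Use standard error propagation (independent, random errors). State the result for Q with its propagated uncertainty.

Let w = p·a = 7.51e+05. δw/w = √((1·δp/p)² + (1·δa/a)²) = √(0.000199 + 0.00101) = 0.0347, so δw = 26100.
Q = w + d + r: δQ = √(δw² + δd² + δr²) = √(6.79e+08 + 7.29e+08 + 2.92e+09) = 65800
Q = 1.8e+06.

(1.80 ± 0.0658) × 10^6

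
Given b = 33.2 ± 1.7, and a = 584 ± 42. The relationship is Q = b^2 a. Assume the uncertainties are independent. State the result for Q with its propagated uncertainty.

(6.44 ± 0.806) × 10^5

Since Q is a product/quotient, work with relative uncertainties:
  (2·δb/b)² = (2×0.0512)² = 0.0105;  (1·δa/a)² = (1×0.0719)² = 0.00517
δQ/Q = √(0.0157) = 0.125
Q = 6.44e+05, so δQ = 0.125 × 6.44e+05 = 80600.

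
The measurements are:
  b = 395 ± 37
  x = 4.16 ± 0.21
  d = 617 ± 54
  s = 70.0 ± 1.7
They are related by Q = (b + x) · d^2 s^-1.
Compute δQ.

4.33e+05

Let u = b + x = 399. δu = √(δb² + δx²) = √(1370 + 0.0441) = 37.0, so δu/u = 0.0927.
Q is then a monomial in u, d, s:
δQ/Q = √((δu/u)² + (2·δd/d)² + (-1·δs/s)²) = √(0.00859 + 0.0306 + 0.000590) = 0.200
Q = 2.17e+06, so δQ = 0.200 × 2.17e+06 = 4.33e+05.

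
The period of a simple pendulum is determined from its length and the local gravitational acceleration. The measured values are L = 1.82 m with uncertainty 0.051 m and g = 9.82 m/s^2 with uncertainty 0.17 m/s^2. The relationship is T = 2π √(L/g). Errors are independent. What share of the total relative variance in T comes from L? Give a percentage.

(δT/T)² = (½·δL/L)² + (−½·δg/g)²
  L term: (0.5×0.0280)² = 0.000196
  g term: (-0.5×0.0173)² = 7.49e-05
Total = 0.000271. Share from L = 0.000196/0.000271 = 0.724.

72.4%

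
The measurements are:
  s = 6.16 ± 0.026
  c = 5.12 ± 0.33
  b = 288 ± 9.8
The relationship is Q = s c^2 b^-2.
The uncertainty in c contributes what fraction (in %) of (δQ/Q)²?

(δQ/Q)² = (1·δs/s)² + (2·δc/c)² + (-2·δb/b)²
  s term: (1×0.00422)² = 1.78e-05
  c term: (2×0.0645)² = 0.0166
  b term: (-2×0.0340)² = 0.00463
Total = 0.0213. Share from c = 0.0166/0.0213 = 0.781.

78.1%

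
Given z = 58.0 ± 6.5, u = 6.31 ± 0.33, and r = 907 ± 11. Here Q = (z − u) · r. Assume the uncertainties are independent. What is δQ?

5930

Let w = z − u = 51.7. δw = √(δz² + δu²) = √(42.2 + 0.109) = 6.51, so δw/w = 0.126.
Q is then a monomial in w, r:
δQ/Q = √((δw/w)² + (1·δr/r)²) = √(0.0159 + 0.000147) = 0.126
Q = 46900, so δQ = 0.126 × 46900 = 5930.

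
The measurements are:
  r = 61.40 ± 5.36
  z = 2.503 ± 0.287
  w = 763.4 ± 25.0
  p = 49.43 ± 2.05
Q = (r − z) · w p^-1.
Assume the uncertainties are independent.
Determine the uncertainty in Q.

95.8

Let u = r − z = 58.90. δu = √(δr² + δz²) = √(28.7 + 0.0824) = 5.37, so δu/u = 0.0911.
Q is then a monomial in u, w, p:
δQ/Q = √((δu/u)² + (1·δw/w)² + (-1·δp/p)²) = √(0.00831 + 0.00107 + 0.00172) = 0.105
Q = 909.6, so δQ = 0.105 × 909.6 = 95.8.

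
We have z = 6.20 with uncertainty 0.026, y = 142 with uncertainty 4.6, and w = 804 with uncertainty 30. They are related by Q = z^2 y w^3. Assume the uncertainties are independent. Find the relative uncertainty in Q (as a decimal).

Since Q is a product/quotient, work with relative uncertainties:
  (2·δz/z)² = (2×0.00419)² = 7.03e-05;  (1·δy/y)² = (1×0.0324)² = 0.00105;  (3·δw/w)² = (3×0.0373)² = 0.0125
δQ/Q = √(0.0137) = 0.117

0.117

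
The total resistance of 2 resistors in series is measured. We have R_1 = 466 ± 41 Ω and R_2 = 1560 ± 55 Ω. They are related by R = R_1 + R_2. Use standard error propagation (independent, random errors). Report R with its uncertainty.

Each term contributes (cᵢ δxᵢ)² to (δR)²:
  (δR_1)² = 1680;  (δR_2)² = 3020
δR = √(4710) = 68.6 Ω
R = 2030 Ω.

2030 ± 68.6 Ω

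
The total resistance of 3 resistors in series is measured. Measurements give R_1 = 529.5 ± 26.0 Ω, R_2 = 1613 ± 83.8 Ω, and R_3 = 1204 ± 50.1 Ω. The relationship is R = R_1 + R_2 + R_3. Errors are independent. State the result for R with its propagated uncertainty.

Sums and differences: (δR)² = Σ (cᵢ δxᵢ)².
  (δR_1)² = 676;  (δR_2)² = 7020;  (δR_3)² = 2510
δR = √(10200) = 101 Ω
R = 3346 Ω.

3346 ± 101 Ω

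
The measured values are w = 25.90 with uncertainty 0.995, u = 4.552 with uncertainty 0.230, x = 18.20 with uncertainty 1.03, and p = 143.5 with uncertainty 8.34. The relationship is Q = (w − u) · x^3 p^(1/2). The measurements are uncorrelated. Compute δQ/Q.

0.179

Let h = w − u = 21.35. δh = √(δw² + δu²) = √(0.990 + 0.0529) = 1.02, so δh/h = 0.0478.
Q is then a monomial in h, x, p:
δQ/Q = √((δh/h)² + (3·δx/x)² + (½·δp/p)²) = √(0.00229 + 0.0288 + 0.000844) = 0.179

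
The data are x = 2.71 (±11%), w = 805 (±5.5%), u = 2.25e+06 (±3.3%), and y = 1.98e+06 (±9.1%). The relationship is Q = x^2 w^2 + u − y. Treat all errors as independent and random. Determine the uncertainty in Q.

1.19e+06

Let p = x^2·w^2 = 4.76e+06. δp/p = √((2·δx/x)² + (2·δw/w)²) = √(0.0484 + 0.0121) = 0.246, so δp = 1.17e+06.
Q = p + u − y: δQ = √(δp² + δu² + δy²) = √(1.37e+12 + 5.51e+09 + 3.25e+10) = 1.19e+06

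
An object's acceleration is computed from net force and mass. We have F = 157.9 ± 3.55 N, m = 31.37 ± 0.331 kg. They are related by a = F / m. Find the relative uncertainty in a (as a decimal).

For a monomial a ∝ F, m^-1, fractional errors add in quadrature:
  (1·δF/F)² = (1×0.0225)² = 0.000505;  (-1·δm/m)² = (-1×0.0106)² = 0.000111
δa/a = √(0.000617) = 0.0248

0.0248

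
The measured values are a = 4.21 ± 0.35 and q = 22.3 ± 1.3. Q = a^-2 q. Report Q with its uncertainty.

Each factor contributes (exponent × relative error)² to (δQ/Q)²:
  (-2·δa/a)² = (-2×0.0831)² = 0.0276;  (1·δq/q)² = (1×0.0583)² = 0.00340
δQ/Q = √(0.0310) = 0.176
Q = 1.26, so δQ = 0.176 × 1.26 = 0.222.

1.26 ± 0.222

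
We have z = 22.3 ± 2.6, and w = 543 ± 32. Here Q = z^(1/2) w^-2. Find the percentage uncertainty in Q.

Relative error in a monomial: (δQ/Q)² = Σ (nᵢ · δxᵢ/xᵢ)².
  (½·δz/z)² = (0.5×0.117)² = 0.00340;  (-2·δw/w)² = (-2×0.0589)² = 0.0139
δQ/Q = √(0.0173) = 0.131

13.1%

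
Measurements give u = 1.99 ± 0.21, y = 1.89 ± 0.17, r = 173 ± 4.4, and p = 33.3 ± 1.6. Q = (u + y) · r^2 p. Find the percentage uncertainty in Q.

Let w = u + y = 3.88. δw = √(δu² + δy²) = √(0.0441 + 0.0289) = 0.270, so δw/w = 0.0696.
Q is then a monomial in w, r, p:
δQ/Q = √((δw/w)² + (2·δr/r)² + (1·δp/p)²) = √(0.00485 + 0.00259 + 0.00231) = 0.0987

9.87%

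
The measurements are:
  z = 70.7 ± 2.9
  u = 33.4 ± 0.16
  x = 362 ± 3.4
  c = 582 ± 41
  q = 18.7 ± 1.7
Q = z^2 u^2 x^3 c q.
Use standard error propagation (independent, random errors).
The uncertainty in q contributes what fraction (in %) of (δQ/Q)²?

(δQ/Q)² = (2·δz/z)² + (2·δu/u)² + (3·δx/x)² + (1·δc/c)² + (1·δq/q)²
  z term: (2×0.0410)² = 0.00673
  u term: (2×0.00479)² = 9.18e-05
  x term: (3×0.00939)² = 0.000794
  c term: (1×0.0704)² = 0.00496
  q term: (1×0.0909)² = 0.00826
Total = 0.0208. Share from q = 0.00826/0.0208 = 0.397.

39.7%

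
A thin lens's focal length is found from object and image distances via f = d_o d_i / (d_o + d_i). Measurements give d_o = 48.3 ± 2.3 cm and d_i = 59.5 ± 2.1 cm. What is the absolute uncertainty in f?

∂f/∂d_o = (d_i/(d_o+d_i))² = 0.305;  ∂f/∂d_i = (d_o/(d_o+d_i))² = 0.201
δf = √((∂f/∂d_o · δd_o)² + (∂f/∂d_i · δd_i)²) = √(0.491 + 0.178) = 0.818 cm

0.818 cm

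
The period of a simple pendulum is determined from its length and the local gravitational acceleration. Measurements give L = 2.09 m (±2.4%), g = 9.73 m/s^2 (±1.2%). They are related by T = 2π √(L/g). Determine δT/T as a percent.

1.34%

T is a product of powers, so relative uncertainties combine in quadrature:
  (½·δL/L)² = (0.5×0.0240)² = 0.000144;  (−½·δg/g)² = (-0.5×0.0120)² = 3.6e-05
δT/T = √(0.000180) = 0.0134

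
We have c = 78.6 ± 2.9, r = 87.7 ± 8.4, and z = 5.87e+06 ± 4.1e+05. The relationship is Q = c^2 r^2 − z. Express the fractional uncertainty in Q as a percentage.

Let p = c^2·r^2 = 4.75e+07. δp/p = √((2·δc/c)² + (2·δr/r)²) = √(0.00545 + 0.0367) = 0.205, so δp = 9.75e+06.
Q = p − z: δQ = √(δp² + δz²) = √(9.51e+13 + 1.68e+11) = 9.76e+06
Q = 4.16e+07, so δQ/Q = 9.76e+06/4.16e+07 = 0.234.

23.4%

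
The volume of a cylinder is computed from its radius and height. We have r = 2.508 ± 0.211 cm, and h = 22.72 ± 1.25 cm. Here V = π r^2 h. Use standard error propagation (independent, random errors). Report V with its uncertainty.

449.0 ± 79.5 cm^3

Each factor contributes (exponent × relative error)² to (δV/V)²:
  (2·δr/r)² = (2×0.0841)² = 0.0283;  (1·δh/h)² = (1×0.0550)² = 0.00303
δV/V = √(0.0313) = 0.177
V = 449.0 cm^3, so δV = 0.177 × 449.0 = 79.5 cm^3.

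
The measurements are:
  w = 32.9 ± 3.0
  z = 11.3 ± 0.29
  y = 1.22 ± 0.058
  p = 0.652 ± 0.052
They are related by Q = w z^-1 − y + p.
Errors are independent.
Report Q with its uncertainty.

Let h = w·z^-1 = 2.91. δh/h = √((1·δw/w)² + (-1·δz/z)²) = √(0.00831 + 0.000659) = 0.0947, so δh = 0.276.
Q = h − y + p: δQ = √(δh² + δy² + δp²) = √(0.0761 + 0.00336 + 0.00270) = 0.287
Q = 2.34.

2.34 ± 0.287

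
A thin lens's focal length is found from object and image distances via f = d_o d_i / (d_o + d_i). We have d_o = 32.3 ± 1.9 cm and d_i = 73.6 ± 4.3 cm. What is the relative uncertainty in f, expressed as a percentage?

∂f/∂d_o = (d_i/(d_o+d_i))² = 0.483;  ∂f/∂d_i = (d_o/(d_o+d_i))² = 0.0930
δf = √((∂f/∂d_o · δd_o)² + (∂f/∂d_i · δd_i)²) = √(0.842 + 0.160) = 1.00 cm
f = 22.4 cm, so δf/f = 1.00/22.4 = 0.0446.

4.46%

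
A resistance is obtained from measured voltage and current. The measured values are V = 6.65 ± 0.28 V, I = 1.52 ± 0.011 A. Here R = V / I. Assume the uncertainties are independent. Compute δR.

0.187 Ω

Relative error in a monomial: (δR/R)² = Σ (nᵢ · δxᵢ/xᵢ)².
  (1·δV/V)² = (1×0.0421)² = 0.00177;  (-1·δI/I)² = (-1×0.00724)² = 5.24e-05
δR/R = √(0.00183) = 0.0427
R = 4.38 Ω, so δR = 0.0427 × 4.38 = 0.187 Ω.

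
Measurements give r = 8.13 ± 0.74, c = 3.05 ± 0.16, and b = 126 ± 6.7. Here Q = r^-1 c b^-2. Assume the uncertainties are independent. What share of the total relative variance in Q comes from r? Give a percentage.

(δQ/Q)² = (-1·δr/r)² + (1·δc/c)² + (-2·δb/b)²
  r term: (-1×0.0910)² = 0.00828
  c term: (1×0.0525)² = 0.00275
  b term: (-2×0.0532)² = 0.0113
Total = 0.0223. Share from r = 0.00828/0.0223 = 0.371.

37.1%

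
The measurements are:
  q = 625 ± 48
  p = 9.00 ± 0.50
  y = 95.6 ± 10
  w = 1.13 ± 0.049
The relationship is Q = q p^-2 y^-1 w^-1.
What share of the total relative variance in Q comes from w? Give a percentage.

6.05%

(δQ/Q)² = (1·δq/q)² + (-2·δp/p)² + (-1·δy/y)² + (-1·δw/w)²
  q term: (1×0.0768)² = 0.00590
  p term: (-2×0.0556)² = 0.0123
  y term: (-1×0.105)² = 0.0109
  w term: (-1×0.0434)² = 0.00188
Total = 0.0311. Share from w = 0.00188/0.0311 = 0.0605.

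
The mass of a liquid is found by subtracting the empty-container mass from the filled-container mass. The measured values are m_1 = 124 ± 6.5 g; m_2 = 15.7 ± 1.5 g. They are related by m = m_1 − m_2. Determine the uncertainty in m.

Each term contributes (cᵢ δxᵢ)² to (δm)²:
  (δm_1)² = 42.2;  (δm_2)² = 2.25
δm = √(44.5) = 6.67 g

6.67 g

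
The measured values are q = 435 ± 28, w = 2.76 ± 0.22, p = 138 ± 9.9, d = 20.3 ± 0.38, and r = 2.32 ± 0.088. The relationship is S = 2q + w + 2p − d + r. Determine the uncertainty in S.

Absolute uncertainties add in quadrature for a linear combination:
  (2·δq)² = 3140;  (δw)² = 0.0484;  (2·δp)² = 392;  (δd)² = 0.144;  (δr)² = 0.00774
δS = √(3530) = 59.4

59.4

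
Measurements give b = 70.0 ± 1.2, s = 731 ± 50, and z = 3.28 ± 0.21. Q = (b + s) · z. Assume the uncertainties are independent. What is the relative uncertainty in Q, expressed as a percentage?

Let u = b + s = 801. δu = √(δb² + δs²) = √(1.44 + 2500) = 50.0, so δu/u = 0.0624.
Q is then a monomial in u, z:
δQ/Q = √((δu/u)² + (1·δz/z)²) = √(0.00390 + 0.00410) = 0.0894

8.94%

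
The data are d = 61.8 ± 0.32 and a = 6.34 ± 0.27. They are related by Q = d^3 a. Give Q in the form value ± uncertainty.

Products/powers → add relative errors in quadrature, weighted by exponent:
  (3·δd/d)² = (3×0.00518)² = 0.000241;  (1·δa/a)² = (1×0.0426)² = 0.00181
δQ/Q = √(0.00205) = 0.0453
Q = 1.5e+06, so δQ = 0.0453 × 1.5e+06 = 67800.

(1.50 ± 0.0678) × 10^6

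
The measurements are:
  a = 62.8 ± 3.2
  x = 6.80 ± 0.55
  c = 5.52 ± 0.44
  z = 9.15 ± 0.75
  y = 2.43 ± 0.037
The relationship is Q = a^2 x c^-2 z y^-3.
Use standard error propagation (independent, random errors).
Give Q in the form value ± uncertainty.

Each factor contributes (exponent × relative error)² to (δQ/Q)²:
  (2·δa/a)² = (2×0.0510)² = 0.0104;  (1·δx/x)² = (1×0.0809)² = 0.00654;  (-2·δc/c)² = (-2×0.0797)² = 0.0254;  (1·δz/z)² = (1×0.0820)² = 0.00672;  (-3·δy/y)² = (-3×0.0152)² = 0.00209
δQ/Q = √(0.0511) = 0.226
Q = 561, so δQ = 0.226 × 561 = 127.

561 ± 127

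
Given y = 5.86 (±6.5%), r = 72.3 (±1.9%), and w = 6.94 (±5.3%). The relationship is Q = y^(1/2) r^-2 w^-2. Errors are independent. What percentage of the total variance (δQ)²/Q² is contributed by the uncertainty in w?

(δQ/Q)² = (½·δy/y)² + (-2·δr/r)² + (-2·δw/w)²
  y term: (0.5×0.0650)² = 0.00106
  r term: (-2×0.0190)² = 0.00144
  w term: (-2×0.0530)² = 0.0112
Total = 0.0137. Share from w = 0.0112/0.0137 = 0.818.

81.8%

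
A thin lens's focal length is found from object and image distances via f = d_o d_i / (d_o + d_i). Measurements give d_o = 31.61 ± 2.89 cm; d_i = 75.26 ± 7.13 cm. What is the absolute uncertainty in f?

1.56 cm

∂f/∂d_o = (d_i/(d_o+d_i))² = 0.496;  ∂f/∂d_i = (d_o/(d_o+d_i))² = 0.0875
δf = √((∂f/∂d_o · δd_o)² + (∂f/∂d_i · δd_i)²) = √(2.05 + 0.389) = 1.56 cm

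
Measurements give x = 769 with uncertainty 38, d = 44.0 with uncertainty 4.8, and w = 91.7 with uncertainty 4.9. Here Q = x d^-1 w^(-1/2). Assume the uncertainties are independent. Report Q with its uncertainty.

1.83 ± 0.224

Since Q is a product/quotient, work with relative uncertainties:
  (1·δx/x)² = (1×0.0494)² = 0.00244;  (-1·δd/d)² = (-1×0.109)² = 0.0119;  (−½·δw/w)² = (-0.5×0.0534)² = 0.000714
δQ/Q = √(0.0151) = 0.123
Q = 1.83, so δQ = 0.123 × 1.83 = 0.224.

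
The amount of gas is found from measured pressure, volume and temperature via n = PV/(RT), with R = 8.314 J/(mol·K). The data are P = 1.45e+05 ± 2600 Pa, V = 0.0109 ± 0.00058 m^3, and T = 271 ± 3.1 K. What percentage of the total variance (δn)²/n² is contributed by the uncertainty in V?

86.2%

(δn/n)² = (1·δP/P)² + (1·δV/V)² + (-1·δT/T)²
  P term: (1×0.0179)² = 0.000322
  V term: (1×0.0532)² = 0.00283
  T term: (-1×0.0114)² = 0.000131
Total = 0.00328. Share from V = 0.00283/0.00328 = 0.862.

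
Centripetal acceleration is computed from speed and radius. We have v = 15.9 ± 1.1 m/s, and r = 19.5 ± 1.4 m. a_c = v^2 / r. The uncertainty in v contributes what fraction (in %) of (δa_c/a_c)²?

78.8%

(δa_c/a_c)² = (2·δv/v)² + (-1·δr/r)²
  v term: (2×0.0692)² = 0.0191
  r term: (-1×0.0718)² = 0.00515
Total = 0.0243. Share from v = 0.0191/0.0243 = 0.788.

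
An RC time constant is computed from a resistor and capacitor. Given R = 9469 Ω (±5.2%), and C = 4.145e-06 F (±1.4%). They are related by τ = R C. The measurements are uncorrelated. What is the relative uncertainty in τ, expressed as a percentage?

Since τ is a product/quotient, work with relative uncertainties:
  (1·δR/R)² = (1×0.0520)² = 0.00270;  (1·δC/C)² = (1×0.0140)² = 0.000196
δτ/τ = √(0.00290) = 0.0539

5.39%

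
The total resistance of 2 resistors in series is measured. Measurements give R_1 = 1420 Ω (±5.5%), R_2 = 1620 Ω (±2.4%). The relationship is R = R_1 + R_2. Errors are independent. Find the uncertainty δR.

Sums and differences: (δR)² = Σ (cᵢ δxᵢ)².
  (δR_1)² = 6100;  (δR_2)² = 1510
δR = √(7610) = 87.2 Ω

87.2 Ω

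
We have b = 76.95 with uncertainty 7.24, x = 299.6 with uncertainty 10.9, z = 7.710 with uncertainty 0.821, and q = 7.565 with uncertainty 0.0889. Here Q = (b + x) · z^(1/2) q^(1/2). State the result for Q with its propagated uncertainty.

2876 ± 184

Let u = b + x = 376.6. δu = √(δb² + δx²) = √(52.4 + 119) = 13.1, so δu/u = 0.0348.
Q is then a monomial in u, z, q:
δQ/Q = √((δu/u)² + (½·δz/z)² + (½·δq/q)²) = √(0.00121 + 0.00283 + 3.45e-05) = 0.0639
Q = 2876, so δQ = 0.0639 × 2876 = 184.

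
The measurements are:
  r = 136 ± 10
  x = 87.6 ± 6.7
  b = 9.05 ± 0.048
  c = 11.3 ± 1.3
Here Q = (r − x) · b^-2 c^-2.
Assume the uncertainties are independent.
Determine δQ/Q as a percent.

33.9%

Let u = r − x = 48.4. δu = √(δr² + δx²) = √(100 + 44.9) = 12.0, so δu/u = 0.249.
Q is then a monomial in u, b, c:
δQ/Q = √((δu/u)² + (-2·δb/b)² + (-2·δc/c)²) = √(0.0619 + 0.000113 + 0.0529) = 0.339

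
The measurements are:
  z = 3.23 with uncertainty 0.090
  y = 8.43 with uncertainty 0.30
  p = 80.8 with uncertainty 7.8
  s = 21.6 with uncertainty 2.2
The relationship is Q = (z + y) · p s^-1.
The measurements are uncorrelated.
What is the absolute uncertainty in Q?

Let u = z + y = 11.7. δu = √(δz² + δy²) = √(0.00810 + 0.0900) = 0.313, so δu/u = 0.0269.
Q is then a monomial in u, p, s:
δQ/Q = √((δu/u)² + (1·δp/p)² + (-1·δs/s)²) = √(0.000722 + 0.00932 + 0.0104) = 0.143
Q = 43.6, so δQ = 0.143 × 43.6 = 6.23.

6.23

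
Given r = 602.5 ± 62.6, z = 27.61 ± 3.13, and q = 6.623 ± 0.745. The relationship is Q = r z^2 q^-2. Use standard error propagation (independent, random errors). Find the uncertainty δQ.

Products/powers → add relative errors in quadrature, weighted by exponent:
  (1·δr/r)² = (1×0.104)² = 0.0108;  (2·δz/z)² = (2×0.113)² = 0.0514;  (-2·δq/q)² = (-2×0.112)² = 0.0506
δQ/Q = √(0.113) = 0.336
Q = 10470, so δQ = 0.336 × 10470 = 3520.

3520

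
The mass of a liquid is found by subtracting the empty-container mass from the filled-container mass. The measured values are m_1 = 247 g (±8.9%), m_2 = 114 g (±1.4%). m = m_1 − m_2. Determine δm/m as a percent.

Sums and differences: (δm)² = Σ (cᵢ δxᵢ)².
  (δm_1)² = 483;  (δm_2)² = 2.55
δm = √(486) = 22.0 g
m = 133 g, so δm/m = 22.0/133 = 0.166.

16.6%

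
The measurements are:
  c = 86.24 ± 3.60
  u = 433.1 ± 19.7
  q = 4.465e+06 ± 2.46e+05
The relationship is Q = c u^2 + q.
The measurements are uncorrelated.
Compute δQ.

Let p = c·u^2 = 1.618e+07. δp/p = √((1·δc/c)² + (2·δu/u)²) = √(0.00174 + 0.00828) = 0.100, so δp = 1.62e+06.
Q = p + q: δQ = √(δp² + δq²) = √(2.62e+12 + 6.05e+10) = 1.64e+06

1.64e+06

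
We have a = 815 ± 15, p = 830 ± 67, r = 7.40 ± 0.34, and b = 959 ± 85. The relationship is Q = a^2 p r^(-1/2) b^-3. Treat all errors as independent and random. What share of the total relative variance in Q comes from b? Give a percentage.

89.4%

(δQ/Q)² = (2·δa/a)² + (1·δp/p)² + (−½·δr/r)² + (-3·δb/b)²
  a term: (2×0.0184)² = 0.00135
  p term: (1×0.0807)² = 0.00652
  r term: (-0.5×0.0459)² = 0.000528
  b term: (-3×0.0886)² = 0.0707
Total = 0.0791. Share from b = 0.0707/0.0791 = 0.894.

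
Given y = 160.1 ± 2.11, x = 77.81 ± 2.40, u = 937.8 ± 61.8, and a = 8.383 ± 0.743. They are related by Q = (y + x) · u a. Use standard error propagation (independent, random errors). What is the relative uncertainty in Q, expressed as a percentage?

11.1%

Let w = y + x = 237.9. δw = √(δy² + δx²) = √(4.45 + 5.76) = 3.20, so δw/w = 0.0134.
Q is then a monomial in w, u, a:
δQ/Q = √((δw/w)² + (1·δu/u)² + (1·δa/a)²) = √(0.000180 + 0.00434 + 0.00786) = 0.111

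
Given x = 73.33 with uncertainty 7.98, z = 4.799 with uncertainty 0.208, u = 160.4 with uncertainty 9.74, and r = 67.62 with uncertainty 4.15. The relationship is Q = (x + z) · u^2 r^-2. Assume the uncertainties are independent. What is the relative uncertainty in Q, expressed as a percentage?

Let w = x + z = 78.13. δw = √(δx² + δz²) = √(63.7 + 0.0433) = 7.98, so δw/w = 0.102.
Q is then a monomial in w, u, r:
δQ/Q = √((δw/w)² + (2·δu/u)² + (-2·δr/r)²) = √(0.0104 + 0.0147 + 0.0151) = 0.201

20.1%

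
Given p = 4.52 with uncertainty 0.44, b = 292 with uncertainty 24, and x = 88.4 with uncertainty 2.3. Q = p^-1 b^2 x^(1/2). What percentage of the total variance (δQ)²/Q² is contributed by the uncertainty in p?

25.8%

(δQ/Q)² = (-1·δp/p)² + (2·δb/b)² + (½·δx/x)²
  p term: (-1×0.0973)² = 0.00948
  b term: (2×0.0822)² = 0.0270
  x term: (0.5×0.0260)² = 0.000169
Total = 0.0367. Share from p = 0.00948/0.0367 = 0.258.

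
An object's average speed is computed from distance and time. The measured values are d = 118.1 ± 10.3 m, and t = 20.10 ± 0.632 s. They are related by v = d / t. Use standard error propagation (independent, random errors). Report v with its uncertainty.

5.876 ± 0.545 m/s

Relative error in a monomial: (δv/v)² = Σ (nᵢ · δxᵢ/xᵢ)².
  (1·δd/d)² = (1×0.0872)² = 0.00761;  (-1·δt/t)² = (-1×0.0314)² = 0.000989
δv/v = √(0.00859) = 0.0927
v = 5.876 m/s, so δv = 0.0927 × 5.876 = 0.545 m/s.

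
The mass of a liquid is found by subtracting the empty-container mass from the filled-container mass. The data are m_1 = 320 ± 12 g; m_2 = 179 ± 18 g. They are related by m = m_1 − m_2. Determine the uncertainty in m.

m is a linear combination, so absolute uncertainties add in quadrature:
  (δm_1)² = 144;  (δm_2)² = 324
δm = √(468) = 21.6 g

21.6 g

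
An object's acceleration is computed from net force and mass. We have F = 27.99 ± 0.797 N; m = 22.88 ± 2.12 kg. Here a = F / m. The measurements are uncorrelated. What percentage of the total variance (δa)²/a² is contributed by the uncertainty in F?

(δa/a)² = (1·δF/F)² + (-1·δm/m)²
  F term: (1×0.0285)² = 0.000811
  m term: (-1×0.0927)² = 0.00859
Total = 0.00940. Share from F = 0.000811/0.00940 = 0.0863.

8.63%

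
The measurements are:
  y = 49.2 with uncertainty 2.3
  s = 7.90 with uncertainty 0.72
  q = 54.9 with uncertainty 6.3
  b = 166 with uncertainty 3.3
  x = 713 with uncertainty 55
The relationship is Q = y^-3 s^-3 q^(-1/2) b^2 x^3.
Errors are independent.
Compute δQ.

Products/powers → add relative errors in quadrature, weighted by exponent:
  (-3·δy/y)² = (-3×0.0467)² = 0.0197;  (-3·δs/s)² = (-3×0.0911)² = 0.0748;  (−½·δq/q)² = (-0.5×0.115)² = 0.00329;  (2·δb/b)² = (2×0.0199)² = 0.00158;  (3·δx/x)² = (3×0.0771)² = 0.0536
δQ/Q = √(0.153) = 0.391
Q = 23000, so δQ = 0.391 × 23000 = 8980.

8980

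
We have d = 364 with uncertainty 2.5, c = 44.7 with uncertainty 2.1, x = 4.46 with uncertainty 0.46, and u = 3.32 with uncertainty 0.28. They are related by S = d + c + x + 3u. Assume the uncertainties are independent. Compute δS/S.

0.00804

Absolute uncertainties add in quadrature for a linear combination:
  (δd)² = 6.25;  (δc)² = 4.41;  (δx)² = 0.212;  (3·δu)² = 0.706
δS = √(11.6) = 3.40
S = 423, so δS/S = 3.40/423 = 0.00804.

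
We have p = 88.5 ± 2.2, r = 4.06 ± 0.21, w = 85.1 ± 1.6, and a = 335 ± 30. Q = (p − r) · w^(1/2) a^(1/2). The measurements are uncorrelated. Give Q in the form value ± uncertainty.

14300 ± 751

Let u = p − r = 84.4. δu = √(δp² + δr²) = √(4.84 + 0.0441) = 2.21, so δu/u = 0.0262.
Q is then a monomial in u, w, a:
δQ/Q = √((δu/u)² + (½·δw/w)² + (½·δa/a)²) = √(0.000685 + 8.84e-05 + 0.00200) = 0.0527
Q = 14300, so δQ = 0.0527 × 14300 = 751.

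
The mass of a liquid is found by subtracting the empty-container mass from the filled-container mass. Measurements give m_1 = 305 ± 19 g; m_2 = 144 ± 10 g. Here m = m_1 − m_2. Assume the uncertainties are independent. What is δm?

21.5 g

m is a linear combination, so absolute uncertainties add in quadrature:
  (δm_1)² = 361;  (δm_2)² = 100
δm = √(461) = 21.5 g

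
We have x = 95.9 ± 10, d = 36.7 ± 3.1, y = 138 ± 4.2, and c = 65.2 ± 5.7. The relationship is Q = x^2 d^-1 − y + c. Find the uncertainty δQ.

56.8

Let p = x^2·d^-1 = 251. δp/p = √((2·δx/x)² + (-1·δd/d)²) = √(0.0435 + 0.00713) = 0.225, so δp = 56.4.
Q = p − y + c: δQ = √(δp² + δy² + δc²) = √(3180 + 17.6 + 32.5) = 56.8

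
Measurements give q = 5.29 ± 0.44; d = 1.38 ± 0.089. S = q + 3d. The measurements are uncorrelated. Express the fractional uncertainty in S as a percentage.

Each term contributes (cᵢ δxᵢ)² to (δS)²:
  (δq)² = 0.194;  (3·δd)² = 0.0713
δS = √(0.265) = 0.515
S = 9.43, so δS/S = 0.515/9.43 = 0.0546.

5.46%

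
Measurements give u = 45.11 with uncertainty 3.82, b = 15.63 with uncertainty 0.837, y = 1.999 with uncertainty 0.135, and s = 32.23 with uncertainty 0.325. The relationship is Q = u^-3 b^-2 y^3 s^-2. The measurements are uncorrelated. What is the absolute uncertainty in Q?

Since Q is a product/quotient, work with relative uncertainties:
  (-3·δu/u)² = (-3×0.0847)² = 0.0645;  (-2·δb/b)² = (-2×0.0536)² = 0.0115;  (3·δy/y)² = (3×0.0675)² = 0.0410;  (-2·δs/s)² = (-2×0.0101)² = 0.000407
δQ/Q = √(0.117) = 0.343
Q = 3.429e-10, so δQ = 0.343 × 3.429e-10 = 1.18e-10.

1.18e-10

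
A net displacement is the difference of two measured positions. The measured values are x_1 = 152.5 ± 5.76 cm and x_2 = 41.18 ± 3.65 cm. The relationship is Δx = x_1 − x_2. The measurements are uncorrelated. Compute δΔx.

Each term contributes (cᵢ δxᵢ)² to (δΔx)²:
  (δx_1)² = 33.2;  (δx_2)² = 13.3
δΔx = √(46.5) = 6.82 cm

6.82 cm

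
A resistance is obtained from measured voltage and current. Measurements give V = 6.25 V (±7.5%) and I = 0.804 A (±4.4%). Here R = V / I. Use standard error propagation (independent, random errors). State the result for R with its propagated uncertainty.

Since R is a product/quotient, work with relative uncertainties:
  (1·δV/V)² = (1×0.0750)² = 0.00562;  (-1·δI/I)² = (-1×0.0440)² = 0.00194
δR/R = √(0.00756) = 0.0870
R = 7.77 Ω, so δR = 0.0870 × 7.77 = 0.676 Ω.

7.77 ± 0.676 Ω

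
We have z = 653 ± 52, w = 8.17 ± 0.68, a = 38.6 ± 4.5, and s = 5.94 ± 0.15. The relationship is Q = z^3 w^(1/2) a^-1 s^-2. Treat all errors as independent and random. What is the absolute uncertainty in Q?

1.6e+05

Q is a product of powers, so relative uncertainties combine in quadrature:
  (3·δz/z)² = (3×0.0796)² = 0.0571;  (½·δw/w)² = (0.5×0.0832)² = 0.00173;  (-1·δa/a)² = (-1×0.117)² = 0.0136;  (-2·δs/s)² = (-2×0.0253)² = 0.00255
δQ/Q = √(0.0749) = 0.274
Q = 5.84e+05, so δQ = 0.274 × 5.84e+05 = 1.6e+05.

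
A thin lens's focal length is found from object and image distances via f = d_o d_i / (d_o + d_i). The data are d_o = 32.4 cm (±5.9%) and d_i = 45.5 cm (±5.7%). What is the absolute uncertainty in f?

∂f/∂d_o = (d_i/(d_o+d_i))² = 0.341;  ∂f/∂d_i = (d_o/(d_o+d_i))² = 0.173
δf = √((∂f/∂d_o · δd_o)² + (∂f/∂d_i · δd_i)²) = √(0.425 + 0.201) = 0.792 cm

0.792 cm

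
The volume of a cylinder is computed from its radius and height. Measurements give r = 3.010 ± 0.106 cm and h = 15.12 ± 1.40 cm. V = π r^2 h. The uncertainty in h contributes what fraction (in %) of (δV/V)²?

63.3%

(δV/V)² = (2·δr/r)² + (1·δh/h)²
  r term: (2×0.0352)² = 0.00496
  h term: (1×0.0926)² = 0.00857
Total = 0.0135. Share from h = 0.00857/0.0135 = 0.633.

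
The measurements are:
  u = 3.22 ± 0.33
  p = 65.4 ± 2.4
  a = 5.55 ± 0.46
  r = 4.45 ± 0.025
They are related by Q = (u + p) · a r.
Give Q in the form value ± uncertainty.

1690 ± 153

Let w = u + p = 68.6. δw = √(δu² + δp²) = √(0.109 + 5.76) = 2.42, so δw/w = 0.0353.
Q is then a monomial in w, a, r:
δQ/Q = √((δw/w)² + (1·δa/a)² + (1·δr/r)²) = √(0.00125 + 0.00687 + 3.16e-05) = 0.0903
Q = 1690, so δQ = 0.0903 × 1690 = 153.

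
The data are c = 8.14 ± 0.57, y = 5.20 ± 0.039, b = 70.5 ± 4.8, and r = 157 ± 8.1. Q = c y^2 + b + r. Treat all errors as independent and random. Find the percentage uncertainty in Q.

4.10%

Let p = c·y^2 = 220. δp/p = √((1·δc/c)² + (2·δy/y)²) = √(0.00490 + 0.000225) = 0.0716, so δp = 15.8.
Q = p + b + r: δQ = √(δp² + δb² + δr²) = √(248 + 23.0 + 65.6) = 18.4
Q = 448, so δQ/Q = 18.4/448 = 0.0410.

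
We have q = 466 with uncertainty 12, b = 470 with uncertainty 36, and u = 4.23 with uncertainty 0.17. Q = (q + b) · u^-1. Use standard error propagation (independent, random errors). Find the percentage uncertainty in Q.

Let w = q + b = 936. δw = √(δq² + δb²) = √(144 + 1300) = 37.9, so δw/w = 0.0405.
Q is then a monomial in w, u:
δQ/Q = √((δw/w)² + (-1·δu/u)²) = √(0.00164 + 0.00162) = 0.0571

5.71%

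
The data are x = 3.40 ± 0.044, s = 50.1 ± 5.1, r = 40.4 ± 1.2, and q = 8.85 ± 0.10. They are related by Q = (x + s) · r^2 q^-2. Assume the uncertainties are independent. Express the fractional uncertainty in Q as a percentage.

11.5%

Let u = x + s = 53.5. δu = √(δx² + δs²) = √(0.00194 + 26.0) = 5.10, so δu/u = 0.0953.
Q is then a monomial in u, r, q:
δQ/Q = √((δu/u)² + (2·δr/r)² + (-2·δq/q)²) = √(0.00909 + 0.00353 + 0.000511) = 0.115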